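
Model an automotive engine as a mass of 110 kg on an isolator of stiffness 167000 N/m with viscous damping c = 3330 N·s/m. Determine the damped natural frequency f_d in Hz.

ω_n = √(k/m) = √(167000/110) = 38.96 rad/s.
Critical damping c_c = 2√(k·m) = 2√(167000 × 110) = 8572 N·s/m, so ζ = c/c_c = 3330/8572 = 0.3885.
ω_d = ω_n√(1 − ζ²) = 38.96 × √(1 − 0.151) = 35.90 rad/s.
f_d = ω_d/(2π) = 5.714 Hz.

5.71 Hz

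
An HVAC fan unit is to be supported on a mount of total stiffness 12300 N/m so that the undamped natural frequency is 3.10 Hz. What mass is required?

ω_n = 2πf_n = 2π × 3.10 = 19.48 rad/s.
m = k/ω_n² = 12300/19.48² = 12300/379.4 = 32.42 kg.

32.4 kg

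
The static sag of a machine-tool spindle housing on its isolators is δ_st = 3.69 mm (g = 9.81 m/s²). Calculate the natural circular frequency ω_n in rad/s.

ω_n = √(g/δ_st) = √(9.81/0.00369) = √2659 = 51.56 rad/s.

51.6 rad/s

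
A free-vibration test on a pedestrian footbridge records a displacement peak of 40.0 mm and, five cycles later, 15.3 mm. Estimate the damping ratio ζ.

0.0306

Logarithmic decrement δ = (1/n)·ln(x₀/x_n) = (1/5)·ln(40.0/15.3) = (1/5)·ln(2.614) = 0.1922.
ζ = δ/√(4π² + δ²) = 0.1922/√(39.48 + 0.0369) = 0.1922/6.286 = 0.03058.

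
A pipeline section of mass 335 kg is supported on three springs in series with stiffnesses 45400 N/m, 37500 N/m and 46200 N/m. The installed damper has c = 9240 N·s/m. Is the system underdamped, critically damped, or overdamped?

overdamped

Series springs: 1/k_eq = 1/45400 + 1/37500 + 1/46200 = 7.034×10^-5, so k_eq = 14220 N/m.
c_c = 2√(k_eq·m) = 4365 N·s/m; ζ = c/c_c = 9240/4365 = 2.12.
Since ζ > 1 the system is overdamped.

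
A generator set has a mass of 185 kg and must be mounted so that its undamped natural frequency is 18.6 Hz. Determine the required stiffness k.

ω_n = 2πf_n = 2π × 18.6 = 116.9 rad/s.
k = m·ω_n² = 185 × 116.9² = 185 × 13660 = 2527000 N/m.

2530000 N/m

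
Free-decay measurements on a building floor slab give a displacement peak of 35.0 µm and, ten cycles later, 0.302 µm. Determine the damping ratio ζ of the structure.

0.0754

Logarithmic decrement δ = (1/n)·ln(x₀/x_n) = (1/10)·ln(35.0/0.302) = (1/10)·ln(115.9) = 0.4753.
ζ = δ/√(4π² + δ²) = 0.4753/√(39.48 + 0.226) = 0.4753/6.301 = 0.07543.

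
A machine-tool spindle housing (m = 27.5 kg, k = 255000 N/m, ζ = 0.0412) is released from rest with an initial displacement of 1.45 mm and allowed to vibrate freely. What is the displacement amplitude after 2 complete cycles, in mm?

0.864 mm

Logarithmic decrement δ = 2πζ/√(1 − ζ²) = 2π × 0.04120/√(1 − 0.00170) = 0.2591.
After n cycles, x_n/x₀ = e^(−nδ), so x_2 = 1.45 × e^(−2 × 0.2591) = 1.45 × 0.5956 = 0.8636 mm.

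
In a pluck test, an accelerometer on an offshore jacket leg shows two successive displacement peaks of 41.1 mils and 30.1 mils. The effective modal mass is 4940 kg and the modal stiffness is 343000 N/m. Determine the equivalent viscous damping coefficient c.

Logarithmic decrement δ = (1/n)·ln(x₀/x_n) = (1/1)·ln(41.1/30.1) = (1/1)·ln(1.365) = 0.3115.
ζ = δ/√(4π² + δ²) = 0.3115/√(39.48 + 0.0970) = 0.3115/6.291 = 0.04951.
c = ζ · 2√(km) = 0.04951 × 2√(343000 × 4940) = 0.04951 × 82330 = 4076 N·s/m.

4080 N·s/m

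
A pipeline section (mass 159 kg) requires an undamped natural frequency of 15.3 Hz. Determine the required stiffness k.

ω_n = 2πf_n = 2π × 15.3 = 96.13 rad/s.
k = m·ω_n² = 159 × 96.13² = 159 × 9242 = 1469000 N/m.

1470000 N/m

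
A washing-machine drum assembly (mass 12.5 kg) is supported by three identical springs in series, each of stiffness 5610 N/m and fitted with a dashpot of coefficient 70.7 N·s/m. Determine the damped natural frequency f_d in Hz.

Series springs: 1/k_eq = 3/5610, so k_eq = 5610/3 = 1870 N/m.
ω_n = √(k_eq/m) = √(1870/12.5) = 12.23 rad/s.
Critical damping c_c = 2√(k_eq·m) = 2√(1870 × 12.5) = 305.8 N·s/m, so ζ = c/c_c = 70.7/305.8 = 0.2312.
ω_d = ω_n√(1 − ζ²) = 12.23 × √(1 − 0.0535) = 11.90 rad/s.
f_d = ω_d/(2π) = 1.894 Hz.

1.89 Hz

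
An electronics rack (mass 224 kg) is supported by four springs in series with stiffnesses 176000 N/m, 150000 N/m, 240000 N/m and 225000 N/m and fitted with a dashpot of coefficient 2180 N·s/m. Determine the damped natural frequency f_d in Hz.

2.19 Hz

Series springs: 1/k_eq = 1/176000 + 1/150000 + 1/240000 + 1/225000 = 2.096×10^-5, so k_eq = 47710 N/m.
ω_n = √(k_eq/m) = √(47710/224) = 14.59 rad/s.
Critical damping c_c = 2√(k_eq·m) = 2√(47710 × 224) = 6538 N·s/m, so ζ = c/c_c = 2180/6538 = 0.3334.
ω_d = ω_n√(1 − ζ²) = 14.59 × √(1 − 0.111) = 13.76 rad/s.
f_d = ω_d/(2π) = 2.190 Hz.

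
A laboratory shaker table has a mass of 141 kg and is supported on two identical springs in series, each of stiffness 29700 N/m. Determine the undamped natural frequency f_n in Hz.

1.63 Hz

Series springs: 1/k_eq = 2/29700, so k_eq = 29700/2 = 14850 N/m.
ω_n = √(k_eq/m) = √(14850/141) = √105.3 = 10.26 rad/s.
f_n = ω_n/(2π) = 10.26/6.283 = 1.633 Hz.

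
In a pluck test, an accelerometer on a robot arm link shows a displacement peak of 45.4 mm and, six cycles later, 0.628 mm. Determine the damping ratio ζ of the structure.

0.113

Logarithmic decrement δ = (1/n)·ln(x₀/x_n) = (1/6)·ln(45.4/0.628) = (1/6)·ln(72.29) = 0.7135.
ζ = δ/√(4π² + δ²) = 0.7135/√(39.48 + 0.509) = 0.7135/6.324 = 0.1128.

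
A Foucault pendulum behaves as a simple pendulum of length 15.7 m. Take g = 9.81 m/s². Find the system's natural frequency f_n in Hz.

0.126 Hz

For a simple pendulum ω_n = √(g/L) = √(9.81/15.7) = √0.6248 = 0.7905 rad/s.
f_n = ω_n/(2π) = 0.7905/6.283 = 0.1258 Hz.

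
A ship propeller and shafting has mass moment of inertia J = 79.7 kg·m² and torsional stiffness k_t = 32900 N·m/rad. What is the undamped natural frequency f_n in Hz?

ω_n = √(k_t/J) = √(32900/79.7) = √412.8 = 20.32 rad/s.
f_n = ω_n/(2π) = 20.32/6.283 = 3.234 Hz.

3.23 Hz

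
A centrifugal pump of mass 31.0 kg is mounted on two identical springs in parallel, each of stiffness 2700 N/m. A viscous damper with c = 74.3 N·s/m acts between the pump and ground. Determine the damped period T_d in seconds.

Parallel springs add: k_eq = 2 × 2700 = 5400 N/m.
ω_n = √(k_eq/m) = √(5400/31.0) = 13.20 rad/s.
Critical damping c_c = 2√(k_eq·m) = 2√(5400 × 31.0) = 818.3 N·s/m, so ζ = c/c_c = 74.3/818.3 = 0.09080.
ω_d = ω_n√(1 − ζ²) = 13.20 × √(1 − 0.00824) = 13.14 rad/s.
T_d = 2π/ω_d = 0.4780 s.

0.478 s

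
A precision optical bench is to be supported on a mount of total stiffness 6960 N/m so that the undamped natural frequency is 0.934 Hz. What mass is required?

202 kg

ω_n = 2πf_n = 2π × 0.934 = 5.868 rad/s.
m = k/ω_n² = 6960/5.868² = 6960/34.44 = 202.1 kg.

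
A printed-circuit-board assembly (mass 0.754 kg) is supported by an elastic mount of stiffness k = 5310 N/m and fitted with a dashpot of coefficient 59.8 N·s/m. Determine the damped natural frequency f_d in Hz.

11.8 Hz

ω_n = √(k/m) = √(5310/0.754) = 83.92 rad/s.
Critical damping c_c = 2√(k·m) = 2√(5310 × 0.754) = 126.6 N·s/m, so ζ = c/c_c = 59.8/126.6 = 0.4725.
ω_d = ω_n√(1 − ζ²) = 83.92 × √(1 − 0.223) = 73.96 rad/s.
f_d = ω_d/(2π) = 11.77 Hz.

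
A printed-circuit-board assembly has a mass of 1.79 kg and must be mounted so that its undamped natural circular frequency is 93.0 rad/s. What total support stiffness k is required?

k = m·ω_n² = 1.79 × 93.00² = 1.79 × 8649 = 15480 N/m.

15500 N/m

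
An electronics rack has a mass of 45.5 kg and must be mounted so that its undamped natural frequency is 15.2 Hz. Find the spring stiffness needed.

ω_n = 2πf_n = 2π × 15.2 = 95.50 rad/s.
k = m·ω_n² = 45.5 × 95.50² = 45.5 × 9121 = 415000 N/m.

415000 N/m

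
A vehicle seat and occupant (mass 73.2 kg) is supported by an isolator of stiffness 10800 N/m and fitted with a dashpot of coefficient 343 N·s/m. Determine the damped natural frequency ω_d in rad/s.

ω_n = √(k/m) = √(10800/73.2) = 12.15 rad/s.
Critical damping c_c = 2√(k·m) = 2√(10800 × 73.2) = 1778 N·s/m, so ζ = c/c_c = 343/1778 = 0.1929.
ω_d = ω_n√(1 − ζ²) = 12.15 × √(1 − 0.0372) = 11.92 rad/s.

11.9 rad/s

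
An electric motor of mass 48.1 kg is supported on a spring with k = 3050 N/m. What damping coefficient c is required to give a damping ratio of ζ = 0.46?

352 N·s/m

c_c = 2√(k·m) = 2√(3050 × 48.1) = 766.0 N·s/m.
c = ζ·c_c = 0.46 × 766.0 = 352.4 N·s/m.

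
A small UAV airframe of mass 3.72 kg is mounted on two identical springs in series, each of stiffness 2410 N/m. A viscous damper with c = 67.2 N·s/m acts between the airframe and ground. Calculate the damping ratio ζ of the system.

0.502

Series springs: 1/k_eq = 2/2410, so k_eq = 2410/2 = 1205 N/m.
ω_n = √(k_eq/m) = √(1205/3.72) = 18.00 rad/s.
Critical damping c_c = 2√(k_eq·m) = 2√(1205 × 3.72) = 133.9 N·s/m, so ζ = c/c_c = 67.2/133.9 = 0.5019.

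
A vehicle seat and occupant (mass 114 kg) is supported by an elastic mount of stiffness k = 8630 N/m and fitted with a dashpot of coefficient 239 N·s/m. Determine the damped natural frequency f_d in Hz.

ω_n = √(k/m) = √(8630/114) = 8.701 rad/s.
Critical damping c_c = 2√(k·m) = 2√(8630 × 114) = 1984 N·s/m, so ζ = c/c_c = 239/1984 = 0.1205.
ω_d = ω_n√(1 − ζ²) = 8.701 × √(1 − 0.0145) = 8.637 rad/s.
f_d = ω_d/(2π) = 1.375 Hz.

1.37 Hz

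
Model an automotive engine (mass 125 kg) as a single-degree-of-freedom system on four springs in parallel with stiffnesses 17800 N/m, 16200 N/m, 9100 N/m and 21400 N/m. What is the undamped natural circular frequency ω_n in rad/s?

22.7 rad/s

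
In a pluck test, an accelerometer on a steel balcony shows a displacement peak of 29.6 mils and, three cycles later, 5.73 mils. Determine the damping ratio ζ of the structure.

Logarithmic decrement δ = (1/n)·ln(x₀/x_n) = (1/3)·ln(29.6/5.73) = (1/3)·ln(5.166) = 0.5474.
ζ = δ/√(4π² + δ²) = 0.5474/√(39.48 + 0.300) = 0.5474/6.307 = 0.08679.

0.0868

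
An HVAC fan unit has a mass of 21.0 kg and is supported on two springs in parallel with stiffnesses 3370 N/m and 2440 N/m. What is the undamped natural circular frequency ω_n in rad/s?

Parallel springs add: k_eq = 3370 + 2440 = 5810 N/m.
ω_n = √(k_eq/m) = √(5810/21.0) = √276.7 = 16.63 rad/s.

16.6 rad/s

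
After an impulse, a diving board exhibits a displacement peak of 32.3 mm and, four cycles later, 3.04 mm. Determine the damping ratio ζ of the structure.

Logarithmic decrement δ = (1/n)·ln(x₀/x_n) = (1/4)·ln(32.3/3.04) = (1/4)·ln(10.62) = 0.5908.
ζ = δ/√(4π² + δ²) = 0.5908/√(39.48 + 0.349) = 0.5908/6.311 = 0.09362.

0.0936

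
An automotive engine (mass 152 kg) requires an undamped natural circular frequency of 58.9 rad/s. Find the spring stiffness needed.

527000 N/m

k = m·ω_n² = 152 × 58.90² = 152 × 3469 = 527300 N/m.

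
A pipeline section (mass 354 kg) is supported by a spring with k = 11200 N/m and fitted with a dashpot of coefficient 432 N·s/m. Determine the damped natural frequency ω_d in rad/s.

5.59 rad/s

ω_n = √(k/m) = √(11200/354) = 5.625 rad/s.
Critical damping c_c = 2√(k·m) = 2√(11200 × 354) = 3982 N·s/m, so ζ = c/c_c = 432/3982 = 0.1085.
ω_d = ω_n√(1 − ζ²) = 5.625 × √(1 − 0.0118) = 5.592 rad/s.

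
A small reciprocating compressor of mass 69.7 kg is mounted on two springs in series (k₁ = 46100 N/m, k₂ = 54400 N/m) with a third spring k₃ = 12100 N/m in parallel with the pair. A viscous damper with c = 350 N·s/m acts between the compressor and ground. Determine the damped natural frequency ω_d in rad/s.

22.9 rad/s

Series pair: k_s = k₁k₂/(k₁+k₂) = (46100)(54400)/(46100 + 54400) = 24950 N/m. In parallel with k₃: k_eq = 24950 + 12100 = 37050 N/m.
ω_n = √(k_eq/m) = √(37050/69.7) = 23.06 rad/s.
Critical damping c_c = 2√(k_eq·m) = 2√(37050 × 69.7) = 3214 N·s/m, so ζ = c/c_c = 350/3214 = 0.1089.
ω_d = ω_n√(1 − ζ²) = 23.06 × √(1 − 0.0119) = 22.92 rad/s.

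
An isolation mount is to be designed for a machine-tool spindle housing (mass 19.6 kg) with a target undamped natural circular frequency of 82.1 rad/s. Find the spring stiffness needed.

132000 N/m

k = m·ω_n² = 19.6 × 82.10² = 19.6 × 6740 = 132100 N/m.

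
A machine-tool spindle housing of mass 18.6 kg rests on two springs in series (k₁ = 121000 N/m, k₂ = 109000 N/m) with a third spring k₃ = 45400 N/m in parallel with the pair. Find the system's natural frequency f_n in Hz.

11.8 Hz

Series pair: k_s = k₁k₂/(k₁+k₂) = (121000)(109000)/(121000 + 109000) = 57340 N/m. In parallel with k₃: k_eq = 57340 + 45400 = 102700 N/m.
ω_n = √(k_eq/m) = √(102700/18.6) = √5524 = 74.32 rad/s.
f_n = ω_n/(2π) = 74.32/6.283 = 11.83 Hz.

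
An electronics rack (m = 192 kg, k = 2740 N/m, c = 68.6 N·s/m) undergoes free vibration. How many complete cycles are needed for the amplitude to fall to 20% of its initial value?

6 cycles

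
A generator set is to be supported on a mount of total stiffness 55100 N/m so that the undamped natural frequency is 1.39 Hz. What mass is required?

ω_n = 2πf_n = 2π × 1.39 = 8.734 rad/s.
m = k/ω_n² = 55100/8.734² = 55100/76.28 = 722.4 kg.

722 kg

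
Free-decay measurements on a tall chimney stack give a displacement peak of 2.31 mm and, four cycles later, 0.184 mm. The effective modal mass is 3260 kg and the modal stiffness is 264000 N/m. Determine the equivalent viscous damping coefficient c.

5880 N·s/m

Logarithmic decrement δ = (1/n)·ln(x₀/x_n) = (1/4)·ln(2.31/0.184) = (1/4)·ln(12.55) = 0.6325.
ζ = δ/√(4π² + δ²) = 0.6325/√(39.48 + 0.400) = 0.6325/6.315 = 0.1002.
c = ζ · 2√(km) = 0.1002 × 2√(264000 × 3260) = 0.1002 × 58670 = 5877 N·s/m.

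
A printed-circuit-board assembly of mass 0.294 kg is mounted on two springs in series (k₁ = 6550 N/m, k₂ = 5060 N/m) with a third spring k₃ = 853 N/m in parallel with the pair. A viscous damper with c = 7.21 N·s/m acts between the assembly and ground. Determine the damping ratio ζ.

0.109

Series pair: k_s = k₁k₂/(k₁+k₂) = (6550)(5060)/(6550 + 5060) = 2855 N/m. In parallel with k₃: k_eq = 2855 + 853 = 3708 N/m.
ω_n = √(k_eq/m) = √(3708/0.294) = 112.3 rad/s.
Critical damping c_c = 2√(k_eq·m) = 2√(3708 × 0.294) = 66.03 N·s/m, so ζ = c/c_c = 7.21/66.03 = 0.1092.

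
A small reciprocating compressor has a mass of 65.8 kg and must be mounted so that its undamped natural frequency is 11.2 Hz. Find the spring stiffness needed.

ω_n = 2πf_n = 2π × 11.2 = 70.37 rad/s.
k = m·ω_n² = 65.8 × 70.37² = 65.8 × 4952 = 325900 N/m.

326000 N/m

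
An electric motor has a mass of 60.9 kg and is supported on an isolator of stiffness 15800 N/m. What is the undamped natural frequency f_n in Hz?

2.56 Hz

ω_n = √(k/m) = √(15800/60.9) = √259.4 = 16.11 rad/s.
f_n = ω_n/(2π) = 16.11/6.283 = 2.564 Hz.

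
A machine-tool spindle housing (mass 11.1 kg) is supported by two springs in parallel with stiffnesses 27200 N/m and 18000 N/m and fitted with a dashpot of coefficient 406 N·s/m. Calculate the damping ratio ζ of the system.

Parallel springs add: k_eq = 27200 + 18000 = 45200 N/m.
ω_n = √(k_eq/m) = √(45200/11.1) = 63.81 rad/s.
Critical damping c_c = 2√(k_eq·m) = 2√(45200 × 11.1) = 1417 N·s/m, so ζ = c/c_c = 406/1417 = 0.2866.

0.287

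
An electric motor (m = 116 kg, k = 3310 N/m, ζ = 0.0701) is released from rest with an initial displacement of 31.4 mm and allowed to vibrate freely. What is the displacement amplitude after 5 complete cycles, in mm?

3.45 mm

Logarithmic decrement δ = 2πζ/√(1 − ζ²) = 2π × 0.07010/√(1 − 0.00491) = 0.4415.
After n cycles, x_n/x₀ = e^(−nδ), so x_5 = 31.4 × e^(−5 × 0.4415) = 31.4 × 0.1100 = 3.453 mm.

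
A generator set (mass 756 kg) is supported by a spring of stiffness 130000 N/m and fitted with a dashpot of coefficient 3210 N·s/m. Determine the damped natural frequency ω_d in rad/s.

ω_n = √(k/m) = √(130000/756) = 13.11 rad/s.
Critical damping c_c = 2√(k·m) = 2√(130000 × 756) = 19830 N·s/m, so ζ = c/c_c = 3210/19830 = 0.1619.
ω_d = ω_n√(1 − ζ²) = 13.11 × √(1 − 0.0262) = 12.94 rad/s.

12.9 rad/s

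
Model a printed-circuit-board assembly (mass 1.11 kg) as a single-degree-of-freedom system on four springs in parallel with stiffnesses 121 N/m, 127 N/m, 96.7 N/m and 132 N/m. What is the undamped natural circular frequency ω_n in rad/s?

Parallel springs add: k_eq = 121 + 127 + 96.7 + 132 = 476.7 N/m.
ω_n = √(k_eq/m) = √(476.7/1.11) = √429.5 = 20.72 rad/s.

20.7 rad/s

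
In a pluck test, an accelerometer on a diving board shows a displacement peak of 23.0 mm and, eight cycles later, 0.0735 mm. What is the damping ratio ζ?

0.114

Logarithmic decrement δ = (1/n)·ln(x₀/x_n) = (1/8)·ln(23.0/0.0735) = (1/8)·ln(312.9) = 0.7182.
ζ = δ/√(4π² + δ²) = 0.7182/√(39.48 + 0.516) = 0.7182/6.324 = 0.1136.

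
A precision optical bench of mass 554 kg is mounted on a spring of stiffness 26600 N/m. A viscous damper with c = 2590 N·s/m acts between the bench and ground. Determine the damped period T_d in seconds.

ω_n = √(k/m) = √(26600/554) = 6.929 rad/s.
Critical damping c_c = 2√(k·m) = 2√(26600 × 554) = 7678 N·s/m, so ζ = c/c_c = 2590/7678 = 0.3373.
ω_d = ω_n√(1 − ζ²) = 6.929 × √(1 − 0.114) = 6.523 rad/s.
T_d = 2π/ω_d = 0.9632 s.

0.963 s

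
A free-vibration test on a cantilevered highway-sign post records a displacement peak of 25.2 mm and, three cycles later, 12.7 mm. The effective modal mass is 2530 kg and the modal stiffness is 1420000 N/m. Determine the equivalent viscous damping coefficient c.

Logarithmic decrement δ = (1/n)·ln(x₀/x_n) = (1/3)·ln(25.2/12.7) = (1/3)·ln(1.984) = 0.2284.
ζ = δ/√(4π² + δ²) = 0.2284/√(39.48 + 0.0522) = 0.2284/6.287 = 0.03633.
c = ζ · 2√(km) = 0.03633 × 2√(1420000 × 2530) = 0.03633 × 119900 = 4355 N·s/m.

4360 N·s/m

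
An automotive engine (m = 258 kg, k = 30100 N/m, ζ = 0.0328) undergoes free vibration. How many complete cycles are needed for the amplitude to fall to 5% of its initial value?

15 cycles

Logarithmic decrement δ = 2πζ/√(1 − ζ²) = 2π × 0.03280/√(1 − 0.00108) = 0.2062.
x_n/x₀ = e^(−nδ) ≤ 0.05; take ln: n ≥ ln(1/0.05)/δ = 2.996/0.2062 = 14.53.
So 15 complete cycles are required.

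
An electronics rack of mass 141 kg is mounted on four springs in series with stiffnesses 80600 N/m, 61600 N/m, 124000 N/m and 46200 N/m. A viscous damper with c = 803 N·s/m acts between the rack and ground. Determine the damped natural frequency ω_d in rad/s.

Series springs: 1/k_eq = 1/80600 + 1/61600 + 1/124000 + 1/46200 = 5.835×10^-5, so k_eq = 17140 N/m.
ω_n = √(k_eq/m) = √(17140/141) = 11.02 rad/s.
Critical damping c_c = 2√(k_eq·m) = 2√(17140 × 141) = 3109 N·s/m, so ζ = c/c_c = 803/3109 = 0.2583.
ω_d = ω_n√(1 − ζ²) = 11.02 × √(1 − 0.0667) = 10.65 rad/s.

10.7 rad/s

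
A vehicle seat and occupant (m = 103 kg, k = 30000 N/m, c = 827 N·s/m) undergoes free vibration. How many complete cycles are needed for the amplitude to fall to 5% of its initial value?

2 cycles

ζ = c/(2√(km)) = 827/(2√(30000 × 103)) = 827/3516 = 0.2352.
Logarithmic decrement δ = 2πζ/√(1 − ζ²) = 2π × 0.2352/√(1 − 0.0553) = 1.521.
x_n/x₀ = e^(−nδ) ≤ 0.05; take ln: n ≥ ln(1/0.05)/δ = 2.996/1.521 = 1.970.
So 2 complete cycles are required.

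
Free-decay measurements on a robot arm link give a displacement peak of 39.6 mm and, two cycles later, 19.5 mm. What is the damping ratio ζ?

Logarithmic decrement δ = (1/n)·ln(x₀/x_n) = (1/2)·ln(39.6/19.5) = (1/2)·ln(2.031) = 0.3542.
ζ = δ/√(4π² + δ²) = 0.3542/√(39.48 + 0.125) = 0.3542/6.293 = 0.05628.

0.0563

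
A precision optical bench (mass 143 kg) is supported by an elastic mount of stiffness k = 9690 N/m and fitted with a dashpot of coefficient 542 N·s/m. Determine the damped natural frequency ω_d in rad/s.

8.01 rad/s

ω_n = √(k/m) = √(9690/143) = 8.232 rad/s.
Critical damping c_c = 2√(k·m) = 2√(9690 × 143) = 2354 N·s/m, so ζ = c/c_c = 542/2354 = 0.2302.
ω_d = ω_n√(1 − ζ²) = 8.232 × √(1 − 0.0530) = 8.011 rad/s.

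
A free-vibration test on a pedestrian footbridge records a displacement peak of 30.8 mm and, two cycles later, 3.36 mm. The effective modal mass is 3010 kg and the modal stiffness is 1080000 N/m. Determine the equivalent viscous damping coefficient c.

Logarithmic decrement δ = (1/n)·ln(x₀/x_n) = (1/2)·ln(30.8/3.36) = (1/2)·ln(9.167) = 1.108.
ζ = δ/√(4π² + δ²) = 1.108/√(39.48 + 1.23) = 1.108/6.380 = 0.1736.
c = ζ · 2√(km) = 0.1736 × 2√(1080000 × 3010) = 0.1736 × 114000 = 19800 N·s/m.

19800 N·s/m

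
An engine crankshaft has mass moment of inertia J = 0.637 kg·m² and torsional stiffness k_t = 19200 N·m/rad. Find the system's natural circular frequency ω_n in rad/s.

174 rad/s

ω_n = √(k_t/J) = √(19200/0.637) = √30140 = 173.6 rad/s.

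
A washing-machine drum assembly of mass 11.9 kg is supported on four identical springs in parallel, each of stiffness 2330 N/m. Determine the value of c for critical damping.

Parallel springs add: k_eq = 4 × 2330 = 9320 N/m.
c_c = 2√(k_eq·m) = 2√(9320 × 11.9) = 2 × 333.0 = 666.1 N·s/m.

666 N·s/m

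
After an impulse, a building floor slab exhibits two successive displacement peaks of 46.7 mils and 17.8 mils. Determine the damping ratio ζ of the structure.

0.152

Logarithmic decrement δ = (1/n)·ln(x₀/x_n) = (1/1)·ln(46.7/17.8) = (1/1)·ln(2.624) = 0.9645.
ζ = δ/√(4π² + δ²) = 0.9645/√(39.48 + 0.930) = 0.9645/6.357 = 0.1517.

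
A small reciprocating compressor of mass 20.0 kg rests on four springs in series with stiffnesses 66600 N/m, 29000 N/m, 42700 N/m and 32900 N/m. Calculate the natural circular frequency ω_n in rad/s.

22.0 rad/s

Series springs: 1/k_eq = 1/66600 + 1/29000 + 1/42700 + 1/32900 = 0.0001033, so k_eq = 9679 N/m.
ω_n = √(k_eq/m) = √(9679/20.0) = √484.0 = 22.00 rad/s.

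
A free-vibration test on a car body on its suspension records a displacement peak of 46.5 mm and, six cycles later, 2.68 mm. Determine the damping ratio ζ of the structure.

0.0755

Logarithmic decrement δ = (1/n)·ln(x₀/x_n) = (1/6)·ln(46.5/2.68) = (1/6)·ln(17.35) = 0.4756.
ζ = δ/√(4π² + δ²) = 0.4756/√(39.48 + 0.226) = 0.4756/6.301 = 0.07548.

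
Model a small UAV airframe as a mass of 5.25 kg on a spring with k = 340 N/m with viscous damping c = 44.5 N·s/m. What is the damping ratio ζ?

0.527

ω_n = √(k/m) = √(340.0/5.25) = 8.047 rad/s.
Critical damping c_c = 2√(k·m) = 2√(340.0 × 5.25) = 84.50 N·s/m, so ζ = c/c_c = 44.5/84.50 = 0.5266.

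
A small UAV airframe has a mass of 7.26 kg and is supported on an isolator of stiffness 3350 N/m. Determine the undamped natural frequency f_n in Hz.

3.42 Hz

ω_n = √(k/m) = √(3350/7.26) = √461.4 = 21.48 rad/s.
f_n = ω_n/(2π) = 21.48/6.283 = 3.419 Hz.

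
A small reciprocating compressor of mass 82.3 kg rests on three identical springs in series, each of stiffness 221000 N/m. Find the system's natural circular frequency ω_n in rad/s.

Series springs: 1/k_eq = 3/221000, so k_eq = 221000/3 = 73670 N/m.
ω_n = √(k_eq/m) = √(73670/82.3) = √895.1 = 29.92 rad/s.

29.9 rad/s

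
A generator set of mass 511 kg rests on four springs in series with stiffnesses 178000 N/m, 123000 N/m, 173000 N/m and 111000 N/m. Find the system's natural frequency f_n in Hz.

Series springs: 1/k_eq = 1/178000 + 1/123000 + 1/173000 + 1/111000 = 2.854×10^-5, so k_eq = 35040 N/m.
ω_n = √(k_eq/m) = √(35040/511) = √68.57 = 8.281 rad/s.
f_n = ω_n/(2π) = 8.281/6.283 = 1.318 Hz.

1.32 Hz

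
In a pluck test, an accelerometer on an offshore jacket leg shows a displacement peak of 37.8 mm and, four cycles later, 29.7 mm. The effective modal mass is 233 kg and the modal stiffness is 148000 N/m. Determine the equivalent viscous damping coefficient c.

113 N·s/m

Logarithmic decrement δ = (1/n)·ln(x₀/x_n) = (1/4)·ln(37.8/29.7) = (1/4)·ln(1.273) = 0.06029.
ζ = δ/√(4π² + δ²) = 0.06029/√(39.48 + 0.00363) = 0.06029/6.283 = 0.009595.
c = ζ · 2√(km) = 0.009595 × 2√(148000 × 233) = 0.009595 × 11740 = 112.7 N·s/m.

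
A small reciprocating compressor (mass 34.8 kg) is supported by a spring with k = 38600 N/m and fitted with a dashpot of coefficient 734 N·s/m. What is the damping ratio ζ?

0.317

ω_n = √(k/m) = √(38600/34.8) = 33.30 rad/s.
Critical damping c_c = 2√(k·m) = 2√(38600 × 34.8) = 2318 N·s/m, so ζ = c/c_c = 734/2318 = 0.3167.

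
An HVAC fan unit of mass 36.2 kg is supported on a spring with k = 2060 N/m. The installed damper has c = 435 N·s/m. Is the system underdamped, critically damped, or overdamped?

c_c = 2√(k·m) = 546.2 N·s/m; ζ = c/c_c = 435/546.2 = 0.796.
Since ζ < 1 the system is underdamped.

underdamped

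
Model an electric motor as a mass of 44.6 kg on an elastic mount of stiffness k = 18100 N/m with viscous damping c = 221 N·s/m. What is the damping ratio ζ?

ω_n = √(k/m) = √(18100/44.6) = 20.15 rad/s.
Critical damping c_c = 2√(k·m) = 2√(18100 × 44.6) = 1797 N·s/m, so ζ = c/c_c = 221/1797 = 0.1230.

0.123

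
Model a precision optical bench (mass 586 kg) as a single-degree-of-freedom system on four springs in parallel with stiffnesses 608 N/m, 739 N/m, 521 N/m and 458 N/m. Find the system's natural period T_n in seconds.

Parallel springs add: k_eq = 608 + 739 + 521 + 458 = 2326 N/m.
ω_n = √(k_eq/m) = √(2326/586) = √3.969 = 1.992 rad/s.
T_n = 2π/ω_n = 6.283/1.992 = 3.154 s.

3.15 s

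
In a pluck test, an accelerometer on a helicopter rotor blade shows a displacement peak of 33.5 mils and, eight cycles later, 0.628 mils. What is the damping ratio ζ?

0.0789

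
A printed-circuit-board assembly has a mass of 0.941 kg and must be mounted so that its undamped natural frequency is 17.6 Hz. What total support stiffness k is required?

ω_n = 2πf_n = 2π × 17.6 = 110.6 rad/s.
k = m·ω_n² = 0.941 × 110.6² = 0.941 × 12230 = 11510 N/m.

11500 N/m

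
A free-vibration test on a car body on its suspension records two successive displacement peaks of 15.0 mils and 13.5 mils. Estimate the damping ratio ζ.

Logarithmic decrement δ = (1/n)·ln(x₀/x_n) = (1/1)·ln(15.0/13.5) = (1/1)·ln(1.111) = 0.1054.
ζ = δ/√(4π² + δ²) = 0.1054/√(39.48 + 0.0111) = 0.1054/6.284 = 0.01677.

0.0168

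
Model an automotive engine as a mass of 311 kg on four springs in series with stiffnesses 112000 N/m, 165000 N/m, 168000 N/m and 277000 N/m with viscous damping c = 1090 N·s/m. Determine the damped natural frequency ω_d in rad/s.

Series springs: 1/k_eq = 1/112000 + 1/165000 + 1/168000 + 1/277000 = 2.455×10^-5, so k_eq = 40730 N/m.
ω_n = √(k_eq/m) = √(40730/311) = 11.44 rad/s.
Critical damping c_c = 2√(k_eq·m) = 2√(40730 × 311) = 7118 N·s/m, so ζ = c/c_c = 1090/7118 = 0.1531.
ω_d = ω_n√(1 − ζ²) = 11.44 × √(1 − 0.0234) = 11.31 rad/s.

11.3 rad/s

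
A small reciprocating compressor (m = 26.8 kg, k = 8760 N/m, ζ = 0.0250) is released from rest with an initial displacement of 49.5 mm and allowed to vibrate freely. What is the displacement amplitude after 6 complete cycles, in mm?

Logarithmic decrement δ = 2πζ/√(1 − ζ²) = 2π × 0.02500/√(1 − 0.000625) = 0.1571.
After n cycles, x_n/x₀ = e^(−nδ), so x_6 = 49.5 × e^(−6 × 0.1571) = 49.5 × 0.3895 = 19.28 mm.

19.3 mm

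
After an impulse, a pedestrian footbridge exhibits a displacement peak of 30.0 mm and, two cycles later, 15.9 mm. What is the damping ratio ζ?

Logarithmic decrement δ = (1/n)·ln(x₀/x_n) = (1/2)·ln(30.0/15.9) = (1/2)·ln(1.887) = 0.3174.
ζ = δ/√(4π² + δ²) = 0.3174/√(39.48 + 0.101) = 0.3174/6.291 = 0.05046.

0.0505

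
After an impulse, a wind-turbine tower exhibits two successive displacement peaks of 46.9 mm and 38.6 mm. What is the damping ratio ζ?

0.0310

Logarithmic decrement δ = (1/n)·ln(x₀/x_n) = (1/1)·ln(46.9/38.6) = (1/1)·ln(1.215) = 0.1948.
ζ = δ/√(4π² + δ²) = 0.1948/√(39.48 + 0.0379) = 0.1948/6.286 = 0.03098.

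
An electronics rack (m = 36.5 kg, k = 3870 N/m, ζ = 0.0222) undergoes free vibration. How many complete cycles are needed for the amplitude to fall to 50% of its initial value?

5 cycles

Logarithmic decrement δ = 2πζ/√(1 − ζ²) = 2π × 0.02220/√(1 − 0.000493) = 0.1395.
x_n/x₀ = e^(−nδ) ≤ 0.5; take ln: n ≥ ln(1/0.5)/δ = 0.6931/0.1395 = 4.968.
So 5 complete cycles are required.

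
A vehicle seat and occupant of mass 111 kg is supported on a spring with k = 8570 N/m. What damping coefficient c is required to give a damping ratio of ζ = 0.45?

878 N·s/m

c_c = 2√(k·m) = 2√(8570 × 111) = 1951 N·s/m.
c = ζ·c_c = 0.45 × 1951 = 877.8 N·s/m.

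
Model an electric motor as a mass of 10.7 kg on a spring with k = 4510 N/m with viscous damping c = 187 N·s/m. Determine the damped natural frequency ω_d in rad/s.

ω_n = √(k/m) = √(4510/10.7) = 20.53 rad/s.
Critical damping c_c = 2√(k·m) = 2√(4510 × 10.7) = 439.3 N·s/m, so ζ = c/c_c = 187/439.3 = 0.4256.
ω_d = ω_n√(1 − ζ²) = 20.53 × √(1 − 0.181) = 18.58 rad/s.

18.6 rad/s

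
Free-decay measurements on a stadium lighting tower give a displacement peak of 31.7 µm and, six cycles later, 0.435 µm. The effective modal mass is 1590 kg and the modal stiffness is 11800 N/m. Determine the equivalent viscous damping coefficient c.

Logarithmic decrement δ = (1/n)·ln(x₀/x_n) = (1/6)·ln(31.7/0.435) = (1/6)·ln(72.87) = 0.7148.
ζ = δ/√(4π² + δ²) = 0.7148/√(39.48 + 0.511) = 0.7148/6.324 = 0.1130.
c = ζ · 2√(km) = 0.1130 × 2√(11800 × 1590) = 0.1130 × 8663 = 979.2 N·s/m.

979 N·s/m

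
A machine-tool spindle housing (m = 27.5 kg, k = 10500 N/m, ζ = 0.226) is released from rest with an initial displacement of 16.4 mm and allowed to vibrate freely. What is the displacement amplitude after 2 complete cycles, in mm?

0.889 mm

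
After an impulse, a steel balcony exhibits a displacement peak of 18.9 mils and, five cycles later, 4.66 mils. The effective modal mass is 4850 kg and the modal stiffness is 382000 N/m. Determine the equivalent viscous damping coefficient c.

Logarithmic decrement δ = (1/n)·ln(x₀/x_n) = (1/5)·ln(18.9/4.66) = (1/5)·ln(4.056) = 0.2800.
ζ = δ/√(4π² + δ²) = 0.2800/√(39.48 + 0.0784) = 0.2800/6.289 = 0.04452.
c = ζ · 2√(km) = 0.04452 × 2√(382000 × 4850) = 0.04452 × 86090 = 3833 N·s/m.

3830 N·s/m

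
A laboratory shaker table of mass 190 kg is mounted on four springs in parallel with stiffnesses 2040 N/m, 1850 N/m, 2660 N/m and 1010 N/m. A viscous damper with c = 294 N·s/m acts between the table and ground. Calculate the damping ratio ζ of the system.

0.123

Parallel springs add: k_eq = 2040 + 1850 + 2660 + 1010 = 7560 N/m.
ω_n = √(k_eq/m) = √(7560/190) = 6.308 rad/s.
Critical damping c_c = 2√(k_eq·m) = 2√(7560 × 190) = 2397 N·s/m, so ζ = c/c_c = 294/2397 = 0.1227.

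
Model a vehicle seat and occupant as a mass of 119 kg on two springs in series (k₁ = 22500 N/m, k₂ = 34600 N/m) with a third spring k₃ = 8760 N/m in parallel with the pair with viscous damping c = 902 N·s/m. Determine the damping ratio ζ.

0.276

Series pair: k_s = k₁k₂/(k₁+k₂) = (22500)(34600)/(22500 + 34600) = 13630 N/m. In parallel with k₃: k_eq = 13630 + 8760 = 22390 N/m.
ω_n = √(k_eq/m) = √(22390/119) = 13.72 rad/s.
Critical damping c_c = 2√(k_eq·m) = 2√(22390 × 119) = 3265 N·s/m, so ζ = c/c_c = 902/3265 = 0.2763.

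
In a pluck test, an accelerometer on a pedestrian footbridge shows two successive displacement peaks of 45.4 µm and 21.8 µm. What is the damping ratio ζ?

0.116

Logarithmic decrement δ = (1/n)·ln(x₀/x_n) = (1/1)·ln(45.4/21.8) = (1/1)·ln(2.083) = 0.7336.
ζ = δ/√(4π² + δ²) = 0.7336/√(39.48 + 0.538) = 0.7336/6.326 = 0.1160.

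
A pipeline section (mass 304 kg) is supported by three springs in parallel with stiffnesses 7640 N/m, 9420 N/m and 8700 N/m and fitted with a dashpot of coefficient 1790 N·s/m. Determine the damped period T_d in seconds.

Parallel springs add: k_eq = 7640 + 9420 + 8700 = 25760 N/m.
ω_n = √(k_eq/m) = √(25760/304) = 9.205 rad/s.
Critical damping c_c = 2√(k_eq·m) = 2√(25760 × 304) = 5597 N·s/m, so ζ = c/c_c = 1790/5597 = 0.3198.
ω_d = ω_n√(1 − ζ²) = 9.205 × √(1 − 0.102) = 8.722 rad/s.
T_d = 2π/ω_d = 0.7204 s.

0.720 s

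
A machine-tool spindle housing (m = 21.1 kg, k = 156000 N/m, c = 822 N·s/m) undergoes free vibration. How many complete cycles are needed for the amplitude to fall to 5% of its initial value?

3 cycles

ζ = c/(2√(km)) = 822/(2√(156000 × 21.1)) = 822/3629 = 0.2265.
Logarithmic decrement δ = 2πζ/√(1 − ζ²) = 2π × 0.2265/√(1 − 0.0513) = 1.461.
x_n/x₀ = e^(−nδ) ≤ 0.05; take ln: n ≥ ln(1/0.05)/δ = 2.996/1.461 = 2.050.
So 3 complete cycles are required.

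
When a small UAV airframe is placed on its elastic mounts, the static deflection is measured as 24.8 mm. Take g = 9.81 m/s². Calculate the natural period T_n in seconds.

ω_n = √(g/δ_st) = √(9.81/0.0248) = √395.6 = 19.89 rad/s.
T_n = 2π/ω_n = 6.283/19.89 = 0.3159 s.

0.316 s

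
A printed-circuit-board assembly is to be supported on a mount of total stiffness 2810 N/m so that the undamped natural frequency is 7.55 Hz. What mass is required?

ω_n = 2πf_n = 2π × 7.55 = 47.44 rad/s.
m = k/ω_n² = 2810/47.44² = 2810/2250 = 1.249 kg.

1.25 kg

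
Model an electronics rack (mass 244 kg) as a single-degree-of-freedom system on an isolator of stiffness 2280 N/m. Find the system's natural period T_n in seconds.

ω_n = √(k/m) = √(2280/244) = √9.344 = 3.057 rad/s.
T_n = 2π/ω_n = 6.283/3.057 = 2.055 s.

2.06 s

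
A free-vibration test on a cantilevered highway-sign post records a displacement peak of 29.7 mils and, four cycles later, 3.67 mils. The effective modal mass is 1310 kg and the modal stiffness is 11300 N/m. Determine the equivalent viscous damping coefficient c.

Logarithmic decrement δ = (1/n)·ln(x₀/x_n) = (1/4)·ln(29.7/3.67) = (1/4)·ln(8.093) = 0.5227.
ζ = δ/√(4π² + δ²) = 0.5227/√(39.48 + 0.273) = 0.5227/6.305 = 0.08291.
c = ζ · 2√(km) = 0.08291 × 2√(11300 × 1310) = 0.08291 × 7695 = 638.0 N·s/m.

638 N·s/m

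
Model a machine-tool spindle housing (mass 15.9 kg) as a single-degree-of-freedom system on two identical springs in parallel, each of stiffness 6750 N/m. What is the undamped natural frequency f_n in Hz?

4.64 Hz

Parallel springs add: k_eq = 2 × 6750 = 13500 N/m.
ω_n = √(k_eq/m) = √(13500/15.9) = √849.1 = 29.14 rad/s.
f_n = ω_n/(2π) = 29.14/6.283 = 4.638 Hz.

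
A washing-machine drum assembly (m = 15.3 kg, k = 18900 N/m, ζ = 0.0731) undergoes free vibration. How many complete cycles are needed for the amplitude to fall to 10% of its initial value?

5 cycles

Logarithmic decrement δ = 2πζ/√(1 − ζ²) = 2π × 0.07310/√(1 − 0.00534) = 0.4605.
x_n/x₀ = e^(−nδ) ≤ 0.1; take ln: n ≥ ln(1/0.1)/δ = 2.303/0.4605 = 5.000.
So 5 complete cycles are required.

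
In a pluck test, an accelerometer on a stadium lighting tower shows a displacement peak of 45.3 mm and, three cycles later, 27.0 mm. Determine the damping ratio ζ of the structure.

Logarithmic decrement δ = (1/n)·ln(x₀/x_n) = (1/3)·ln(45.3/27.0) = (1/3)·ln(1.678) = 0.1725.
ζ = δ/√(4π² + δ²) = 0.1725/√(39.48 + 0.0298) = 0.1725/6.286 = 0.02744.

0.0274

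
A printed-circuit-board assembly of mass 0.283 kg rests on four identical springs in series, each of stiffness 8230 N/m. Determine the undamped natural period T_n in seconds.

Series springs: 1/k_eq = 4/8230, so k_eq = 8230/4 = 2058 N/m.
ω_n = √(k_eq/m) = √(2058/0.283) = √7270 = 85.27 rad/s.
T_n = 2π/ω_n = 6.283/85.27 = 0.07369 s.

0.0737 s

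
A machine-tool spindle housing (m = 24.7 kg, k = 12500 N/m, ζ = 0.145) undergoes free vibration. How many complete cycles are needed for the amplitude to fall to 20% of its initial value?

2 cycles

Logarithmic decrement δ = 2πζ/√(1 − ζ²) = 2π × 0.1450/√(1 − 0.0210) = 0.9208.
x_n/x₀ = e^(−nδ) ≤ 0.2; take ln: n ≥ ln(1/0.2)/δ = 1.609/0.9208 = 1.748.
So 2 complete cycles are required.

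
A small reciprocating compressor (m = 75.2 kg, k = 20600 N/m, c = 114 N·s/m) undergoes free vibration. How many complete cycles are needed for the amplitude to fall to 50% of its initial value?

3 cycles

ζ = c/(2√(km)) = 114/(2√(20600 × 75.2)) = 114/2489 = 0.04580.
Logarithmic decrement δ = 2πζ/√(1 − ζ²) = 2π × 0.04580/√(1 − 0.00210) = 0.2881.
x_n/x₀ = e^(−nδ) ≤ 0.5; take ln: n ≥ ln(1/0.5)/δ = 0.6931/0.2881 = 2.406.
So 3 complete cycles are required.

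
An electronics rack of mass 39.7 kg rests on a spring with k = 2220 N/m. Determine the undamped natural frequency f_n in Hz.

1.19 Hz

ω_n = √(k/m) = √(2220/39.7) = √55.92 = 7.478 rad/s.
f_n = ω_n/(2π) = 7.478/6.283 = 1.190 Hz.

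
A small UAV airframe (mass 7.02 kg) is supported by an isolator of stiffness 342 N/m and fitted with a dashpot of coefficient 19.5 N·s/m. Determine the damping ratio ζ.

ω_n = √(k/m) = √(342.0/7.02) = 6.980 rad/s.
Critical damping c_c = 2√(k·m) = 2√(342.0 × 7.02) = 98.00 N·s/m, so ζ = c/c_c = 19.5/98.00 = 0.1990.

0.199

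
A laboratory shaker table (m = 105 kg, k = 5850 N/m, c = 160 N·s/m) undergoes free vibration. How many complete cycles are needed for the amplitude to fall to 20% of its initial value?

3 cycles

ζ = c/(2√(km)) = 160/(2√(5850 × 105)) = 160/1567 = 0.1021.
Logarithmic decrement δ = 2πζ/√(1 − ζ²) = 2π × 0.1021/√(1 − 0.0104) = 0.6447.
x_n/x₀ = e^(−nδ) ≤ 0.2; take ln: n ≥ ln(1/0.2)/δ = 1.609/0.6447 = 2.496.
So 3 complete cycles are required.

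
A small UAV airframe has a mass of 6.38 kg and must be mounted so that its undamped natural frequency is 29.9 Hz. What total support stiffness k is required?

225000 N/m

ω_n = 2πf_n = 2π × 29.9 = 187.9 rad/s.
k = m·ω_n² = 6.38 × 187.9² = 6.38 × 35290 = 225200 N/m.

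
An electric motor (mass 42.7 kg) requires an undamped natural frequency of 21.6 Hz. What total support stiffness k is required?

ω_n = 2πf_n = 2π × 21.6 = 135.7 rad/s.
k = m·ω_n² = 42.7 × 135.7² = 42.7 × 18420 = 786500 N/m.

786000 N/m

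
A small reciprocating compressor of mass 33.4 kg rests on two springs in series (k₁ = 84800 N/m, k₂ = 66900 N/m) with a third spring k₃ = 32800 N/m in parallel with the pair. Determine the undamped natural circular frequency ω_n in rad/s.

45.8 rad/s

Series pair: k_s = k₁k₂/(k₁+k₂) = (84800)(66900)/(84800 + 66900) = 37400 N/m. In parallel with k₃: k_eq = 37400 + 32800 = 70200 N/m.
ω_n = √(k_eq/m) = √(70200/33.4) = √2102 = 45.84 rad/s.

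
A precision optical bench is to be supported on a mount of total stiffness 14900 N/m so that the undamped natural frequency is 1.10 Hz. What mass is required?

312 kg

ω_n = 2πf_n = 2π × 1.10 = 6.912 rad/s.
m = k/ω_n² = 14900/6.912² = 14900/47.77 = 311.9 kg.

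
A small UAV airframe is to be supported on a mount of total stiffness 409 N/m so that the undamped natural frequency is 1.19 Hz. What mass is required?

7.32 kg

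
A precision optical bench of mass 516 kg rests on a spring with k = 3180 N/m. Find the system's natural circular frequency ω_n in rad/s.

2.48 rad/s

ω_n = √(k/m) = √(3180/516) = √6.163 = 2.482 rad/s.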